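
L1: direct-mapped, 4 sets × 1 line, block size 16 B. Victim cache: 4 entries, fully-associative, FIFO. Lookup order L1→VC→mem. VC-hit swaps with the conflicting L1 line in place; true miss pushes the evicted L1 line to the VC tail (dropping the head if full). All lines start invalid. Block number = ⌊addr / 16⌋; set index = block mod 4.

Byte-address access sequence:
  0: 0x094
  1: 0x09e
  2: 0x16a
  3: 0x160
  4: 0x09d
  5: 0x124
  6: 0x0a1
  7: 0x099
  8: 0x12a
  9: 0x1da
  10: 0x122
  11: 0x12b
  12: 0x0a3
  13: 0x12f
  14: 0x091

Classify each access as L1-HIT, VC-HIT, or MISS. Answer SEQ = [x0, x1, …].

  [0] addr=0x94 blk=9 s=1: MISS | VC []
  [1] addr=0x9e blk=9 s=1: L1-HIT | VC []
  [2] addr=0x16a blk=22 s=2: MISS | VC []
  [3] addr=0x160 blk=22 s=2: L1-HIT | VC []
  [4] addr=0x9d blk=9 s=1: L1-HIT | VC []
  [5] addr=0x124 blk=18 s=2: MISS | VC [22]
  [6] addr=0xa1 blk=10 s=2: MISS | VC [22, 18]
  [7] addr=0x99 blk=9 s=1: L1-HIT | VC [22, 18]
  [8] addr=0x12a blk=18 s=2: VC-HIT | VC [22, 10]
  [9] addr=0x1da blk=29 s=1: MISS | VC [22, 10, 9]
  [10] addr=0x122 blk=18 s=2: L1-HIT | VC [22, 10, 9]
  [11] addr=0x12b blk=18 s=2: L1-HIT | VC [22, 10, 9]
  [12] addr=0xa3 blk=10 s=2: VC-HIT | VC [22, 18, 9]
  [13] addr=0x12f blk=18 s=2: VC-HIT | VC [22, 10, 9]
  [14] addr=0x91 blk=9 s=1: VC-HIT | VC [22, 10, 29]

SEQ = [MISS, L1-HIT, MISS, L1-HIT, L1-HIT, MISS, MISS, L1-HIT, VC-HIT, MISS, L1-HIT, L1-HIT, VC-HIT, VC-HIT, VC-HIT]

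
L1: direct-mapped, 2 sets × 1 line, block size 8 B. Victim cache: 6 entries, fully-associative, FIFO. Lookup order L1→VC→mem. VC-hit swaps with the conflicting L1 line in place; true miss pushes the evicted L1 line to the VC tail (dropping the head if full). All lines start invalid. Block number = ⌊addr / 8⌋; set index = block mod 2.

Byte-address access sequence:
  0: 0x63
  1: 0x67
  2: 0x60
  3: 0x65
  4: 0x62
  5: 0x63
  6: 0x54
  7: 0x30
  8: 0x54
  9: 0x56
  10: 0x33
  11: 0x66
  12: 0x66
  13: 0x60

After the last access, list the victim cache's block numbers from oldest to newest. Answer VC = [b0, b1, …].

VC = [6, 10]

#0 0x63→b12/s0 MISS; vc=[]
#1 0x67→b12/s0 L1-HIT; vc=[]
#2 0x60→b12/s0 L1-HIT; vc=[]
#3 0x65→b12/s0 L1-HIT; vc=[]
#4 0x62→b12/s0 L1-HIT; vc=[]
#5 0x63→b12/s0 L1-HIT; vc=[]
#6 0x54→b10/s0 MISS; vc=[12]
#7 0x30→b6/s0 MISS; vc=[12,10]
#8 0x54→b10/s0 VC-HIT; vc=[12,6]
#9 0x56→b10/s0 L1-HIT; vc=[12,6]
#10 0x33→b6/s0 VC-HIT; vc=[12,10]
#11 0x66→b12/s0 VC-HIT; vc=[6,10]
#12 0x66→b12/s0 L1-HIT; vc=[6,10]
#13 0x60→b12/s0 L1-HIT; vc=[6,10]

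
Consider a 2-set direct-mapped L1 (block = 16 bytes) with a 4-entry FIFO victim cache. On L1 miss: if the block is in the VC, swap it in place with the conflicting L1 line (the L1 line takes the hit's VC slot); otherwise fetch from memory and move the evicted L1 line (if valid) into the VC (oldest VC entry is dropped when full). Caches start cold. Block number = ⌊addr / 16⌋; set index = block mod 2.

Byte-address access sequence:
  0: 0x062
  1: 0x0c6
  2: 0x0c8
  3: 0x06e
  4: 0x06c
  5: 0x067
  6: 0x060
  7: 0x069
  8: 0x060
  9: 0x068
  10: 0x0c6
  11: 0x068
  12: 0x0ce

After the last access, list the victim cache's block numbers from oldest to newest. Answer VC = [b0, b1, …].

#0 0x62→b6/s0 MISS; vc=[]
#1 0xc6→b12/s0 MISS; vc=[6]
#2 0xc8→b12/s0 L1-HIT; vc=[6]
#3 0x6e→b6/s0 VC-HIT; vc=[12]
#4 0x6c→b6/s0 L1-HIT; vc=[12]
#5 0x67→b6/s0 L1-HIT; vc=[12]
#6 0x60→b6/s0 L1-HIT; vc=[12]
#7 0x69→b6/s0 L1-HIT; vc=[12]
#8 0x60→b6/s0 L1-HIT; vc=[12]
#9 0x68→b6/s0 L1-HIT; vc=[12]
#10 0xc6→b12/s0 VC-HIT; vc=[6]
#11 0x68→b6/s0 VC-HIT; vc=[12]
#12 0xce→b12/s0 VC-HIT; vc=[6]

VC = [6]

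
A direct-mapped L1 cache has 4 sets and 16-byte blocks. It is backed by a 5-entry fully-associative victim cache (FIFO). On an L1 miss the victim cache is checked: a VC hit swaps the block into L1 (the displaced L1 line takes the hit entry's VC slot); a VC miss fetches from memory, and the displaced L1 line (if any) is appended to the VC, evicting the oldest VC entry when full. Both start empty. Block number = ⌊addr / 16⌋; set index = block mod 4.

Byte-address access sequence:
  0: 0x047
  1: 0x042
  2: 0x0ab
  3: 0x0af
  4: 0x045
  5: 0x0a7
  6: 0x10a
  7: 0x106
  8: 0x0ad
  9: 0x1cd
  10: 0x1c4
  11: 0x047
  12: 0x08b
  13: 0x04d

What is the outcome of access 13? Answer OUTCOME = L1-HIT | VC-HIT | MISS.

#0 0x47→b4/s0 MISS; vc=[]
#1 0x42→b4/s0 L1-HIT; vc=[]
#2 0xab→b10/s2 MISS; vc=[]
#3 0xaf→b10/s2 L1-HIT; vc=[]
#4 0x45→b4/s0 L1-HIT; vc=[]
#5 0xa7→b10/s2 L1-HIT; vc=[]
#6 0x10a→b16/s0 MISS; vc=[4]
#7 0x106→b16/s0 L1-HIT; vc=[4]
#8 0xad→b10/s2 L1-HIT; vc=[4]
#9 0x1cd→b28/s0 MISS; vc=[4,16]
#10 0x1c4→b28/s0 L1-HIT; vc=[4,16]
#11 0x47→b4/s0 VC-HIT; vc=[28,16]
#12 0x8b→b8/s0 MISS; vc=[28,16,4]
#13 0x4d→b4/s0 VC-HIT; vc=[28,16,8]

OUTCOME = VC-HIT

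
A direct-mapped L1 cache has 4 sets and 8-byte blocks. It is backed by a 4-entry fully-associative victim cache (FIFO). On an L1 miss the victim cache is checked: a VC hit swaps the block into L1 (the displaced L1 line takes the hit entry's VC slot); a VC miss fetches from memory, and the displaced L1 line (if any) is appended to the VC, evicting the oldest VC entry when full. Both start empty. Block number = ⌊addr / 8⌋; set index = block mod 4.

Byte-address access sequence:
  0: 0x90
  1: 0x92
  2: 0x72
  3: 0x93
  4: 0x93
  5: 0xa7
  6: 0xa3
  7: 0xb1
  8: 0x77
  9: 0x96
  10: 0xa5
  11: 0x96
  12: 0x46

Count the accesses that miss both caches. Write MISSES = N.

MISSES = 5

0: 0x90 (blk 18, set 2) → MISS  vc=[]
1: 0x92 (blk 18, set 2) → L1-HIT  vc=[]
2: 0x72 (blk 14, set 2) → MISS  vc=[18]
3: 0x93 (blk 18, set 2) → VC-HIT  vc=[14]
4: 0x93 (blk 18, set 2) → L1-HIT  vc=[14]
5: 0xa7 (blk 20, set 0) → MISS  vc=[14]
6: 0xa3 (blk 20, set 0) → L1-HIT  vc=[14]
7: 0xb1 (blk 22, set 2) → MISS  vc=[14, 18]
8: 0x77 (blk 14, set 2) → VC-HIT  vc=[22, 18]
9: 0x96 (blk 18, set 2) → VC-HIT  vc=[22, 14]
10: 0xa5 (blk 20, set 0) → L1-HIT  vc=[22, 14]
11: 0x96 (blk 18, set 2) → L1-HIT  vc=[22, 14]
12: 0x46 (blk 8, set 0) → MISS  vc=[22, 14, 20]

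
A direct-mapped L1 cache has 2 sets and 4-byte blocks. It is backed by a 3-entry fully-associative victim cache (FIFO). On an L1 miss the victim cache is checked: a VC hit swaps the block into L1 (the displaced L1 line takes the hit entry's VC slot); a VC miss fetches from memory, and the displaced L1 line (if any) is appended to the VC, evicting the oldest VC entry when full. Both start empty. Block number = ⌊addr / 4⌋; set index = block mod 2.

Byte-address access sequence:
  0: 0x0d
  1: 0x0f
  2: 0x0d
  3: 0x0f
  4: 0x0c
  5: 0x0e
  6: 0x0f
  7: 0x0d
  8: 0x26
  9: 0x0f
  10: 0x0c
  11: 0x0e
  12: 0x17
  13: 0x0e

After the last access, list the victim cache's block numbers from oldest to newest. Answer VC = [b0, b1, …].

  [0] addr=0xd blk=3 s=1: MISS | VC []
  [1] addr=0xf blk=3 s=1: L1-HIT | VC []
  [2] addr=0xd blk=3 s=1: L1-HIT | VC []
  [3] addr=0xf blk=3 s=1: L1-HIT | VC []
  [4] addr=0xc blk=3 s=1: L1-HIT | VC []
  [5] addr=0xe blk=3 s=1: L1-HIT | VC []
  [6] addr=0xf blk=3 s=1: L1-HIT | VC []
  [7] addr=0xd blk=3 s=1: L1-HIT | VC []
  [8] addr=0x26 blk=9 s=1: MISS | VC [3]
  [9] addr=0xf blk=3 s=1: VC-HIT | VC [9]
  [10] addr=0xc blk=3 s=1: L1-HIT | VC [9]
  [11] addr=0xe blk=3 s=1: L1-HIT | VC [9]
  [12] addr=0x17 blk=5 s=1: MISS | VC [9, 3]
  [13] addr=0xe blk=3 s=1: VC-HIT | VC [9, 5]

VC = [9, 5]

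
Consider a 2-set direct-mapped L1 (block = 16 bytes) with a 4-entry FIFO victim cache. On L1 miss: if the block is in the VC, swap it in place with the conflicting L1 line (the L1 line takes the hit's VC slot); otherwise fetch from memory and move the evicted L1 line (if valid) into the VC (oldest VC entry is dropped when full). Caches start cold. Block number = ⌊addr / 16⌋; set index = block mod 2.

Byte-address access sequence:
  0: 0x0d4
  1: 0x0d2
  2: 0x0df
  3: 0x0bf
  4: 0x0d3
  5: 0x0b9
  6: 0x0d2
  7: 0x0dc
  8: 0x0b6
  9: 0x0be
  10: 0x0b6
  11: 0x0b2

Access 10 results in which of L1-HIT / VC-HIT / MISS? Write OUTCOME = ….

0: 0xd4 (blk 13, set 1) → MISS  vc=[]
1: 0xd2 (blk 13, set 1) → L1-HIT  vc=[]
2: 0xdf (blk 13, set 1) → L1-HIT  vc=[]
3: 0xbf (blk 11, set 1) → MISS  vc=[13]
4: 0xd3 (blk 13, set 1) → VC-HIT  vc=[11]
5: 0xb9 (blk 11, set 1) → VC-HIT  vc=[13]
6: 0xd2 (blk 13, set 1) → VC-HIT  vc=[11]
7: 0xdc (blk 13, set 1) → L1-HIT  vc=[11]
8: 0xb6 (blk 11, set 1) → VC-HIT  vc=[13]
9: 0xbe (blk 11, set 1) → L1-HIT  vc=[13]
10: 0xb6 (blk 11, set 1) → L1-HIT  vc=[13]
11: 0xb2 (blk 11, set 1) → L1-HIT  vc=[13]

OUTCOME = L1-HIT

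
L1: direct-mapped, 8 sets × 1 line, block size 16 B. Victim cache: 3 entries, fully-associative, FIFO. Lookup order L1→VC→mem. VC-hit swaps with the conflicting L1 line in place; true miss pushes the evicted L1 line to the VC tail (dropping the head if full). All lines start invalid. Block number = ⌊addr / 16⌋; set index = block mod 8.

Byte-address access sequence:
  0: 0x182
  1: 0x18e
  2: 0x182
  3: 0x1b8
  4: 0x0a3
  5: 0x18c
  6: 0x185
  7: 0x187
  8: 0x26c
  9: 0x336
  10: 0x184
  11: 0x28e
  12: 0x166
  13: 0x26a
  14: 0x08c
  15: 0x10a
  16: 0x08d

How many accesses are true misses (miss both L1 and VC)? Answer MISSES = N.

MISSES = 9

  [0] addr=0x182 blk=24 s=0: MISS | VC []
  [1] addr=0x18e blk=24 s=0: L1-HIT | VC []
  [2] addr=0x182 blk=24 s=0: L1-HIT | VC []
  [3] addr=0x1b8 blk=27 s=3: MISS | VC []
  [4] addr=0xa3 blk=10 s=2: MISS | VC []
  [5] addr=0x18c blk=24 s=0: L1-HIT | VC []
  [6] addr=0x185 blk=24 s=0: L1-HIT | VC []
  [7] addr=0x187 blk=24 s=0: L1-HIT | VC []
  [8] addr=0x26c blk=38 s=6: MISS | VC []
  [9] addr=0x336 blk=51 s=3: MISS | VC [27]
  [10] addr=0x184 blk=24 s=0: L1-HIT | VC [27]
  [11] addr=0x28e blk=40 s=0: MISS | VC [27, 24]
  [12] addr=0x166 blk=22 s=6: MISS | VC [27, 24, 38]
  [13] addr=0x26a blk=38 s=6: VC-HIT | VC [27, 24, 22]
  [14] addr=0x8c blk=8 s=0: MISS | VC [24, 22, 40]
  [15] addr=0x10a blk=16 s=0: MISS | VC [22, 40, 8]
  [16] addr=0x8d blk=8 s=0: VC-HIT | VC [22, 40, 16]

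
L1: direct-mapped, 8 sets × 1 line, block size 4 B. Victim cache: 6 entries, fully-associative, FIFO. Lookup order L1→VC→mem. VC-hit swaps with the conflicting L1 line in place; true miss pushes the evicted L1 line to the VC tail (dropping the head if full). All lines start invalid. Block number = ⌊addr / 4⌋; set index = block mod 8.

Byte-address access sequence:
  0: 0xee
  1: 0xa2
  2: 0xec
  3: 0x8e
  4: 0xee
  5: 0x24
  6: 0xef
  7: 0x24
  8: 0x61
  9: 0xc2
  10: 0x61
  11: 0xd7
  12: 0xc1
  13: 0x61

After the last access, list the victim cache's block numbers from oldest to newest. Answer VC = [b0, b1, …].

#0 0xee→b59/s3 MISS; vc=[]
#1 0xa2→b40/s0 MISS; vc=[]
#2 0xec→b59/s3 L1-HIT; vc=[]
#3 0x8e→b35/s3 MISS; vc=[59]
#4 0xee→b59/s3 VC-HIT; vc=[35]
#5 0x24→b9/s1 MISS; vc=[35]
#6 0xef→b59/s3 L1-HIT; vc=[35]
#7 0x24→b9/s1 L1-HIT; vc=[35]
#8 0x61→b24/s0 MISS; vc=[35,40]
#9 0xc2→b48/s0 MISS; vc=[35,40,24]
#10 0x61→b24/s0 VC-HIT; vc=[35,40,48]
#11 0xd7→b53/s5 MISS; vc=[35,40,48]
#12 0xc1→b48/s0 VC-HIT; vc=[35,40,24]
#13 0x61→b24/s0 VC-HIT; vc=[35,40,48]

VC = [35, 40, 48]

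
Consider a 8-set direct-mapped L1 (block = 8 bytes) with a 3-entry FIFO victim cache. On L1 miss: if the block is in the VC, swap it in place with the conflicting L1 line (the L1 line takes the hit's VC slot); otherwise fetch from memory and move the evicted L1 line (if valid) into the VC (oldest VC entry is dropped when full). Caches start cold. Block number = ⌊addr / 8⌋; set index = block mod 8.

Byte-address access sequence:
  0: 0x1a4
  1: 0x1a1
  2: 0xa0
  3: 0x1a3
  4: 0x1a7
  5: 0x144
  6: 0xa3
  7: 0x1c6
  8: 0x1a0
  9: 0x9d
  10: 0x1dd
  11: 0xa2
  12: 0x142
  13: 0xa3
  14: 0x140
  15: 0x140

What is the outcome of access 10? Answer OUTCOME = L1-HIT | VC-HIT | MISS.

OUTCOME = MISS

0: 0x1a4 (blk 52, set 4) → MISS  vc=[]
1: 0x1a1 (blk 52, set 4) → L1-HIT  vc=[]
2: 0xa0 (blk 20, set 4) → MISS  vc=[52]
3: 0x1a3 (blk 52, set 4) → VC-HIT  vc=[20]
4: 0x1a7 (blk 52, set 4) → L1-HIT  vc=[20]
5: 0x144 (blk 40, set 0) → MISS  vc=[20]
6: 0xa3 (blk 20, set 4) → VC-HIT  vc=[52]
7: 0x1c6 (blk 56, set 0) → MISS  vc=[52, 40]
8: 0x1a0 (blk 52, set 4) → VC-HIT  vc=[20, 40]
9: 0x9d (blk 19, set 3) → MISS  vc=[20, 40]
10: 0x1dd (blk 59, set 3) → MISS  vc=[20, 40, 19]
11: 0xa2 (blk 20, set 4) → VC-HIT  vc=[52, 40, 19]
12: 0x142 (blk 40, set 0) → VC-HIT  vc=[52, 56, 19]
13: 0xa3 (blk 20, set 4) → L1-HIT  vc=[52, 56, 19]
14: 0x140 (blk 40, set 0) → L1-HIT  vc=[52, 56, 19]
15: 0x140 (blk 40, set 0) → L1-HIT  vc=[52, 56, 19]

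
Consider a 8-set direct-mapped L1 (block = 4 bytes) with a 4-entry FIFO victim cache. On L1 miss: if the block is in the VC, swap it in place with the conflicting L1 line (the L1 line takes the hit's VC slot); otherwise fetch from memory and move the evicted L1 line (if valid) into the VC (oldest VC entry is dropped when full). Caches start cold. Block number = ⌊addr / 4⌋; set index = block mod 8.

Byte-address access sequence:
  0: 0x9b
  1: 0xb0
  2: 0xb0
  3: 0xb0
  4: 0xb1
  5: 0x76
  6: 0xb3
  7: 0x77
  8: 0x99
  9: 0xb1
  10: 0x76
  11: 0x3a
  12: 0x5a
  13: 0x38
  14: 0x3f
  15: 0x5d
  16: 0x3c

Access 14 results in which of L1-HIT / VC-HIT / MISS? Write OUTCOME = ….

OUTCOME = MISS

0: 0x9b (blk 38, set 6) → MISS  vc=[]
1: 0xb0 (blk 44, set 4) → MISS  vc=[]
2: 0xb0 (blk 44, set 4) → L1-HIT  vc=[]
3: 0xb0 (blk 44, set 4) → L1-HIT  vc=[]
4: 0xb1 (blk 44, set 4) → L1-HIT  vc=[]
5: 0x76 (blk 29, set 5) → MISS  vc=[]
6: 0xb3 (blk 44, set 4) → L1-HIT  vc=[]
7: 0x77 (blk 29, set 5) → L1-HIT  vc=[]
8: 0x99 (blk 38, set 6) → L1-HIT  vc=[]
9: 0xb1 (blk 44, set 4) → L1-HIT  vc=[]
10: 0x76 (blk 29, set 5) → L1-HIT  vc=[]
11: 0x3a (blk 14, set 6) → MISS  vc=[38]
12: 0x5a (blk 22, set 6) → MISS  vc=[38, 14]
13: 0x38 (blk 14, set 6) → VC-HIT  vc=[38, 22]
14: 0x3f (blk 15, set 7) → MISS  vc=[38, 22]
15: 0x5d (blk 23, set 7) → MISS  vc=[38, 22, 15]
16: 0x3c (blk 15, set 7) → VC-HIT  vc=[38, 22, 23]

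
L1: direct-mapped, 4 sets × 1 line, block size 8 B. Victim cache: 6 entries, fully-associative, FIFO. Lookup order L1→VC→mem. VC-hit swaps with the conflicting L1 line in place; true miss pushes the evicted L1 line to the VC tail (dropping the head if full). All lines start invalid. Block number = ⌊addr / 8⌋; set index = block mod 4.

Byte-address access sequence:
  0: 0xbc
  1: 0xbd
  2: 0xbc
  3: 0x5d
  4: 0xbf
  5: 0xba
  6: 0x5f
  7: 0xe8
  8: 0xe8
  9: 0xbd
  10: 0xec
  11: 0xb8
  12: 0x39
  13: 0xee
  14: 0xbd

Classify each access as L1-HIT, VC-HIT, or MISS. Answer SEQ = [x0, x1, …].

SEQ = [MISS, L1-HIT, L1-HIT, MISS, VC-HIT, L1-HIT, VC-HIT, MISS, L1-HIT, VC-HIT, L1-HIT, L1-HIT, MISS, L1-HIT, VC-HIT]

0: 0xbc (blk 23, set 3) → MISS  vc=[]
1: 0xbd (blk 23, set 3) → L1-HIT  vc=[]
2: 0xbc (blk 23, set 3) → L1-HIT  vc=[]
3: 0x5d (blk 11, set 3) → MISS  vc=[23]
4: 0xbf (blk 23, set 3) → VC-HIT  vc=[11]
5: 0xba (blk 23, set 3) → L1-HIT  vc=[11]
6: 0x5f (blk 11, set 3) → VC-HIT  vc=[23]
7: 0xe8 (blk 29, set 1) → MISS  vc=[23]
8: 0xe8 (blk 29, set 1) → L1-HIT  vc=[23]
9: 0xbd (blk 23, set 3) → VC-HIT  vc=[11]
10: 0xec (blk 29, set 1) → L1-HIT  vc=[11]
11: 0xb8 (blk 23, set 3) → L1-HIT  vc=[11]
12: 0x39 (blk 7, set 3) → MISS  vc=[11, 23]
13: 0xee (blk 29, set 1) → L1-HIT  vc=[11, 23]
14: 0xbd (blk 23, set 3) → VC-HIT  vc=[11, 7]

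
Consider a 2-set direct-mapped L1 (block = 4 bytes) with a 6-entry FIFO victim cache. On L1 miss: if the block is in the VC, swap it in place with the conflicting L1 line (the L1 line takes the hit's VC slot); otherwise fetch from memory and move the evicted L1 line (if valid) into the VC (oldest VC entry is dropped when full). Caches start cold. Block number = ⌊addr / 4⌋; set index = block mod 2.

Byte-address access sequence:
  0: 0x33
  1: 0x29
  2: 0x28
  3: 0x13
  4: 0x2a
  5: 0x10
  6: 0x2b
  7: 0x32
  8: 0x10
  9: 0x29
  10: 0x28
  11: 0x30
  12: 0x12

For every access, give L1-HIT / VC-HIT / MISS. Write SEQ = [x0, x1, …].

  [0] addr=0x33 blk=12 s=0: MISS | VC []
  [1] addr=0x29 blk=10 s=0: MISS | VC [12]
  [2] addr=0x28 blk=10 s=0: L1-HIT | VC [12]
  [3] addr=0x13 blk=4 s=0: MISS | VC [12, 10]
  [4] addr=0x2a blk=10 s=0: VC-HIT | VC [12, 4]
  [5] addr=0x10 blk=4 s=0: VC-HIT | VC [12, 10]
  [6] addr=0x2b blk=10 s=0: VC-HIT | VC [12, 4]
  [7] addr=0x32 blk=12 s=0: VC-HIT | VC [10, 4]
  [8] addr=0x10 blk=4 s=0: VC-HIT | VC [10, 12]
  [9] addr=0x29 blk=10 s=0: VC-HIT | VC [4, 12]
  [10] addr=0x28 blk=10 s=0: L1-HIT | VC [4, 12]
  [11] addr=0x30 blk=12 s=0: VC-HIT | VC [4, 10]
  [12] addr=0x12 blk=4 s=0: VC-HIT | VC [12, 10]

SEQ = [MISS, MISS, L1-HIT, MISS, VC-HIT, VC-HIT, VC-HIT, VC-HIT, VC-HIT, VC-HIT, L1-HIT, VC-HIT, VC-HIT]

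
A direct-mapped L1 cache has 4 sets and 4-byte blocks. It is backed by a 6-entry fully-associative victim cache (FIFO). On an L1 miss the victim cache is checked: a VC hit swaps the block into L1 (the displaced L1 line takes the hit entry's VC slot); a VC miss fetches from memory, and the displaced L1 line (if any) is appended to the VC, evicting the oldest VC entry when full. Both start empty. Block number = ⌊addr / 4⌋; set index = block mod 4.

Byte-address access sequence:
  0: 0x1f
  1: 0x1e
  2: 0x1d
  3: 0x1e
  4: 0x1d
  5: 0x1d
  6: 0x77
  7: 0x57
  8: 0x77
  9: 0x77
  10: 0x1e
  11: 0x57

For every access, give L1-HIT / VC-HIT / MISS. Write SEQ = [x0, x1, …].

SEQ = [MISS, L1-HIT, L1-HIT, L1-HIT, L1-HIT, L1-HIT, MISS, MISS, VC-HIT, L1-HIT, L1-HIT, VC-HIT]

  [0] addr=0x1f blk=7 s=3: MISS | VC []
  [1] addr=0x1e blk=7 s=3: L1-HIT | VC []
  [2] addr=0x1d blk=7 s=3: L1-HIT | VC []
  [3] addr=0x1e blk=7 s=3: L1-HIT | VC []
  [4] addr=0x1d blk=7 s=3: L1-HIT | VC []
  [5] addr=0x1d blk=7 s=3: L1-HIT | VC []
  [6] addr=0x77 blk=29 s=1: MISS | VC []
  [7] addr=0x57 blk=21 s=1: MISS | VC [29]
  [8] addr=0x77 blk=29 s=1: VC-HIT | VC [21]
  [9] addr=0x77 blk=29 s=1: L1-HIT | VC [21]
  [10] addr=0x1e blk=7 s=3: L1-HIT | VC [21]
  [11] addr=0x57 blk=21 s=1: VC-HIT | VC [29]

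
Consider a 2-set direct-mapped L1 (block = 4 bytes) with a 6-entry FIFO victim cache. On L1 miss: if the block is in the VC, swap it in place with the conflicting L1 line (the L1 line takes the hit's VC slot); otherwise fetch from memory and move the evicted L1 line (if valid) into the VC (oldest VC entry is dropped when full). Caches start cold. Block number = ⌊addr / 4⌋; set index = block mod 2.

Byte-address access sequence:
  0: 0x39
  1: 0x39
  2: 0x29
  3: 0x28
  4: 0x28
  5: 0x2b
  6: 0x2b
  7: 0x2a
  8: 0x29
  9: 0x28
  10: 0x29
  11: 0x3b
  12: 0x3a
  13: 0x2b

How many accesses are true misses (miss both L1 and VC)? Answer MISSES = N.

MISSES = 2

  [0] addr=0x39 blk=14 s=0: MISS | VC []
  [1] addr=0x39 blk=14 s=0: L1-HIT | VC []
  [2] addr=0x29 blk=10 s=0: MISS | VC [14]
  [3] addr=0x28 blk=10 s=0: L1-HIT | VC [14]
  [4] addr=0x28 blk=10 s=0: L1-HIT | VC [14]
  [5] addr=0x2b blk=10 s=0: L1-HIT | VC [14]
  [6] addr=0x2b blk=10 s=0: L1-HIT | VC [14]
  [7] addr=0x2a blk=10 s=0: L1-HIT | VC [14]
  [8] addr=0x29 blk=10 s=0: L1-HIT | VC [14]
  [9] addr=0x28 blk=10 s=0: L1-HIT | VC [14]
  [10] addr=0x29 blk=10 s=0: L1-HIT | VC [14]
  [11] addr=0x3b blk=14 s=0: VC-HIT | VC [10]
  [12] addr=0x3a blk=14 s=0: L1-HIT | VC [10]
  [13] addr=0x2b blk=10 s=0: VC-HIT | VC [14]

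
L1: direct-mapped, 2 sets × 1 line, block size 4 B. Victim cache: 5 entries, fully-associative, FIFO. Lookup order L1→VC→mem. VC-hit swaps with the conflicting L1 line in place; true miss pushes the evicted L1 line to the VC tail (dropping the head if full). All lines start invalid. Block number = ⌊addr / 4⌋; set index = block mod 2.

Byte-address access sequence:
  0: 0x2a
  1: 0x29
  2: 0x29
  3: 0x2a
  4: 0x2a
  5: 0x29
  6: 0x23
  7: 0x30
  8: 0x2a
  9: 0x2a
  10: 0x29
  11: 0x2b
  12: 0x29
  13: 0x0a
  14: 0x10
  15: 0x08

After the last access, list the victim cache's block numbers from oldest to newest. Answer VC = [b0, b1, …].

#0 0x2a→b10/s0 MISS; vc=[]
#1 0x29→b10/s0 L1-HIT; vc=[]
#2 0x29→b10/s0 L1-HIT; vc=[]
#3 0x2a→b10/s0 L1-HIT; vc=[]
#4 0x2a→b10/s0 L1-HIT; vc=[]
#5 0x29→b10/s0 L1-HIT; vc=[]
#6 0x23→b8/s0 MISS; vc=[10]
#7 0x30→b12/s0 MISS; vc=[10,8]
#8 0x2a→b10/s0 VC-HIT; vc=[12,8]
#9 0x2a→b10/s0 L1-HIT; vc=[12,8]
#10 0x29→b10/s0 L1-HIT; vc=[12,8]
#11 0x2b→b10/s0 L1-HIT; vc=[12,8]
#12 0x29→b10/s0 L1-HIT; vc=[12,8]
#13 0xa→b2/s0 MISS; vc=[12,8,10]
#14 0x10→b4/s0 MISS; vc=[12,8,10,2]
#15 0x8→b2/s0 VC-HIT; vc=[12,8,10,4]

VC = [12, 8, 10, 4]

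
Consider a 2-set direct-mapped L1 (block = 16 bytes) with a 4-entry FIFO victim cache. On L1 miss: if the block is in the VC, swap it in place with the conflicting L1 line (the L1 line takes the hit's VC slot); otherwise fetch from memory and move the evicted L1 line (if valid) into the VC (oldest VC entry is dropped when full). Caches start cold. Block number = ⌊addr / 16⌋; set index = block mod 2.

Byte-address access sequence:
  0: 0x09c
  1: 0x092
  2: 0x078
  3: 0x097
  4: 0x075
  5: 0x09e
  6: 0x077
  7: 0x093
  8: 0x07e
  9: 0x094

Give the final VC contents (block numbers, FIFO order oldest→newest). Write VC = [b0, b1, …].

  [0] addr=0x9c blk=9 s=1: MISS | VC []
  [1] addr=0x92 blk=9 s=1: L1-HIT | VC []
  [2] addr=0x78 blk=7 s=1: MISS | VC [9]
  [3] addr=0x97 blk=9 s=1: VC-HIT | VC [7]
  [4] addr=0x75 blk=7 s=1: VC-HIT | VC [9]
  [5] addr=0x9e blk=9 s=1: VC-HIT | VC [7]
  [6] addr=0x77 blk=7 s=1: VC-HIT | VC [9]
  [7] addr=0x93 blk=9 s=1: VC-HIT | VC [7]
  [8] addr=0x7e blk=7 s=1: VC-HIT | VC [9]
  [9] addr=0x94 blk=9 s=1: VC-HIT | VC [7]

VC = [7]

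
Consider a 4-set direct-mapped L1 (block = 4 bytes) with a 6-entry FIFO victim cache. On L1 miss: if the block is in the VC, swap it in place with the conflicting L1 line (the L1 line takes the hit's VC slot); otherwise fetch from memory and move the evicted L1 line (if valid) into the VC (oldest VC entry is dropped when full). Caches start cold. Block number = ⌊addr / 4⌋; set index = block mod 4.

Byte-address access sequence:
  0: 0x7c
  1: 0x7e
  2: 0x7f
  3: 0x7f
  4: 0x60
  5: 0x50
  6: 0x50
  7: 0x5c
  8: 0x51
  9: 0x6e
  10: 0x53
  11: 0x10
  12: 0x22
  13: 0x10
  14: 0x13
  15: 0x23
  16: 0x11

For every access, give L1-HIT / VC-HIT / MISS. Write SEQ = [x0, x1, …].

SEQ = [MISS, L1-HIT, L1-HIT, L1-HIT, MISS, MISS, L1-HIT, MISS, L1-HIT, MISS, L1-HIT, MISS, MISS, VC-HIT, L1-HIT, VC-HIT, VC-HIT]

  [0] addr=0x7c blk=31 s=3: MISS | VC []
  [1] addr=0x7e blk=31 s=3: L1-HIT | VC []
  [2] addr=0x7f blk=31 s=3: L1-HIT | VC []
  [3] addr=0x7f blk=31 s=3: L1-HIT | VC []
  [4] addr=0x60 blk=24 s=0: MISS | VC []
  [5] addr=0x50 blk=20 s=0: MISS | VC [24]
  [6] addr=0x50 blk=20 s=0: L1-HIT | VC [24]
  [7] addr=0x5c blk=23 s=3: MISS | VC [24, 31]
  [8] addr=0x51 blk=20 s=0: L1-HIT | VC [24, 31]
  [9] addr=0x6e blk=27 s=3: MISS | VC [24, 31, 23]
  [10] addr=0x53 blk=20 s=0: L1-HIT | VC [24, 31, 23]
  [11] addr=0x10 blk=4 s=0: MISS | VC [24, 31, 23, 20]
  [12] addr=0x22 blk=8 s=0: MISS | VC [24, 31, 23, 20, 4]
  [13] addr=0x10 blk=4 s=0: VC-HIT | VC [24, 31, 23, 20, 8]
  [14] addr=0x13 blk=4 s=0: L1-HIT | VC [24, 31, 23, 20, 8]
  [15] addr=0x23 blk=8 s=0: VC-HIT | VC [24, 31, 23, 20, 4]
  [16] addr=0x11 blk=4 s=0: VC-HIT | VC [24, 31, 23, 20, 8]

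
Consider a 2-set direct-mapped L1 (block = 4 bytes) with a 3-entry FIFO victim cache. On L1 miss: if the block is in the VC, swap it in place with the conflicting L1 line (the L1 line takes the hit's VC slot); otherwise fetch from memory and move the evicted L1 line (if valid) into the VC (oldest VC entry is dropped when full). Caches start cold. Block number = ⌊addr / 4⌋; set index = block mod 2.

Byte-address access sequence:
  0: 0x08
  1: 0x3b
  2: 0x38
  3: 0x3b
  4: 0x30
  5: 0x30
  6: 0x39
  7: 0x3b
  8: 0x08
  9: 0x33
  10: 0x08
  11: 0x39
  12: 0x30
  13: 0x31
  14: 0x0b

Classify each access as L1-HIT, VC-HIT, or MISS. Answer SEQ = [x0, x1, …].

SEQ = [MISS, MISS, L1-HIT, L1-HIT, MISS, L1-HIT, VC-HIT, L1-HIT, VC-HIT, VC-HIT, VC-HIT, VC-HIT, VC-HIT, L1-HIT, VC-HIT]

0: 0x8 (blk 2, set 0) → MISS  vc=[]
1: 0x3b (blk 14, set 0) → MISS  vc=[2]
2: 0x38 (blk 14, set 0) → L1-HIT  vc=[2]
3: 0x3b (blk 14, set 0) → L1-HIT  vc=[2]
4: 0x30 (blk 12, set 0) → MISS  vc=[2, 14]
5: 0x30 (blk 12, set 0) → L1-HIT  vc=[2, 14]
6: 0x39 (blk 14, set 0) → VC-HIT  vc=[2, 12]
7: 0x3b (blk 14, set 0) → L1-HIT  vc=[2, 12]
8: 0x8 (blk 2, set 0) → VC-HIT  vc=[14, 12]
9: 0x33 (blk 12, set 0) → VC-HIT  vc=[14, 2]
10: 0x8 (blk 2, set 0) → VC-HIT  vc=[14, 12]
11: 0x39 (blk 14, set 0) → VC-HIT  vc=[2, 12]
12: 0x30 (blk 12, set 0) → VC-HIT  vc=[2, 14]
13: 0x31 (blk 12, set 0) → L1-HIT  vc=[2, 14]
14: 0xb (blk 2, set 0) → VC-HIT  vc=[12, 14]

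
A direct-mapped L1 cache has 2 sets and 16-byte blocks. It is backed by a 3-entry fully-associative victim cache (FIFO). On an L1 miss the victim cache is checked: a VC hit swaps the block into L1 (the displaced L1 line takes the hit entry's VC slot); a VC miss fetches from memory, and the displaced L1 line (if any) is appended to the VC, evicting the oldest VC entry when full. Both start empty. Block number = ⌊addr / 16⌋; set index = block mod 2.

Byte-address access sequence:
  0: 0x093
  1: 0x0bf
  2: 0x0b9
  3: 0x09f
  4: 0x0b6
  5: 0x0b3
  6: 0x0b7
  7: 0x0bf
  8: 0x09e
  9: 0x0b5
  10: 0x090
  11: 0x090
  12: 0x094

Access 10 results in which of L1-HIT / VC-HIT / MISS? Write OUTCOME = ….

OUTCOME = VC-HIT

  [0] addr=0x93 blk=9 s=1: MISS | VC []
  [1] addr=0xbf blk=11 s=1: MISS | VC [9]
  [2] addr=0xb9 blk=11 s=1: L1-HIT | VC [9]
  [3] addr=0x9f blk=9 s=1: VC-HIT | VC [11]
  [4] addr=0xb6 blk=11 s=1: VC-HIT | VC [9]
  [5] addr=0xb3 blk=11 s=1: L1-HIT | VC [9]
  [6] addr=0xb7 blk=11 s=1: L1-HIT | VC [9]
  [7] addr=0xbf blk=11 s=1: L1-HIT | VC [9]
  [8] addr=0x9e blk=9 s=1: VC-HIT | VC [11]
  [9] addr=0xb5 blk=11 s=1: VC-HIT | VC [9]
  [10] addr=0x90 blk=9 s=1: VC-HIT | VC [11]
  [11] addr=0x90 blk=9 s=1: L1-HIT | VC [11]
  [12] addr=0x94 blk=9 s=1: L1-HIT | VC [11]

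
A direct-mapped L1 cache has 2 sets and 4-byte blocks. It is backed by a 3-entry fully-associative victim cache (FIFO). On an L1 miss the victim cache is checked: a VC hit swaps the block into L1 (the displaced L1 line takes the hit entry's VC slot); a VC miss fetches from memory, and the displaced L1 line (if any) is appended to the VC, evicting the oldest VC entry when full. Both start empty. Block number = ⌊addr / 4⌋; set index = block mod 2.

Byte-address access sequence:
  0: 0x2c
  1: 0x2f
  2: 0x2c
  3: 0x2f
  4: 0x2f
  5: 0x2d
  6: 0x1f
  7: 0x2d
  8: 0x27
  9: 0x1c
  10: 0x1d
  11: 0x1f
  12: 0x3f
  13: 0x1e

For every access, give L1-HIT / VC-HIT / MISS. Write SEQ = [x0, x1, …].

SEQ = [MISS, L1-HIT, L1-HIT, L1-HIT, L1-HIT, L1-HIT, MISS, VC-HIT, MISS, VC-HIT, L1-HIT, L1-HIT, MISS, VC-HIT]

0: 0x2c (blk 11, set 1) → MISS  vc=[]
1: 0x2f (blk 11, set 1) → L1-HIT  vc=[]
2: 0x2c (blk 11, set 1) → L1-HIT  vc=[]
3: 0x2f (blk 11, set 1) → L1-HIT  vc=[]
4: 0x2f (blk 11, set 1) → L1-HIT  vc=[]
5: 0x2d (blk 11, set 1) → L1-HIT  vc=[]
6: 0x1f (blk 7, set 1) → MISS  vc=[11]
7: 0x2d (blk 11, set 1) → VC-HIT  vc=[7]
8: 0x27 (blk 9, set 1) → MISS  vc=[7, 11]
9: 0x1c (blk 7, set 1) → VC-HIT  vc=[9, 11]
10: 0x1d (blk 7, set 1) → L1-HIT  vc=[9, 11]
11: 0x1f (blk 7, set 1) → L1-HIT  vc=[9, 11]
12: 0x3f (blk 15, set 1) → MISS  vc=[9, 11, 7]
13: 0x1e (blk 7, set 1) → VC-HIT  vc=[9, 11, 15]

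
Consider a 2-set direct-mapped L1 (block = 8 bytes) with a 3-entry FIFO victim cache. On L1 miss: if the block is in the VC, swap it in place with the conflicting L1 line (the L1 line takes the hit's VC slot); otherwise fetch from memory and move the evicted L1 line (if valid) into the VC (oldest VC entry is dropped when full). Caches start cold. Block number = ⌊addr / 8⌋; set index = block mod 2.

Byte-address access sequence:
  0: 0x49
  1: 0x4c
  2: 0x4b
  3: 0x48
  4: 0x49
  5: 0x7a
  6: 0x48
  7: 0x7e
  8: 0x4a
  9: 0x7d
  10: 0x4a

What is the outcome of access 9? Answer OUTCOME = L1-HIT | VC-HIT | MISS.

OUTCOME = VC-HIT

0: 0x49 (blk 9, set 1) → MISS  vc=[]
1: 0x4c (blk 9, set 1) → L1-HIT  vc=[]
2: 0x4b (blk 9, set 1) → L1-HIT  vc=[]
3: 0x48 (blk 9, set 1) → L1-HIT  vc=[]
4: 0x49 (blk 9, set 1) → L1-HIT  vc=[]
5: 0x7a (blk 15, set 1) → MISS  vc=[9]
6: 0x48 (blk 9, set 1) → VC-HIT  vc=[15]
7: 0x7e (blk 15, set 1) → VC-HIT  vc=[9]
8: 0x4a (blk 9, set 1) → VC-HIT  vc=[15]
9: 0x7d (blk 15, set 1) → VC-HIT  vc=[9]
10: 0x4a (blk 9, set 1) → VC-HIT  vc=[15]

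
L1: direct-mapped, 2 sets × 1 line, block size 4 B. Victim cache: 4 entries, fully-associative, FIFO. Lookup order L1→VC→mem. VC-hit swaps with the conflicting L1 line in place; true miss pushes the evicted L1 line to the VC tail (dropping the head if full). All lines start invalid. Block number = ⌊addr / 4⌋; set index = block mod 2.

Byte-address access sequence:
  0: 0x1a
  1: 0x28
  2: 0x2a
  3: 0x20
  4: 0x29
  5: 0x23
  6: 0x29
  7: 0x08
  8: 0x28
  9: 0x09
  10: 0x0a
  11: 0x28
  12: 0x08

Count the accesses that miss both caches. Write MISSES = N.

0: 0x1a (blk 6, set 0) → MISS  vc=[]
1: 0x28 (blk 10, set 0) → MISS  vc=[6]
2: 0x2a (blk 10, set 0) → L1-HIT  vc=[6]
3: 0x20 (blk 8, set 0) → MISS  vc=[6, 10]
4: 0x29 (blk 10, set 0) → VC-HIT  vc=[6, 8]
5: 0x23 (blk 8, set 0) → VC-HIT  vc=[6, 10]
6: 0x29 (blk 10, set 0) → VC-HIT  vc=[6, 8]
7: 0x8 (blk 2, set 0) → MISS  vc=[6, 8, 10]
8: 0x28 (blk 10, set 0) → VC-HIT  vc=[6, 8, 2]
9: 0x9 (blk 2, set 0) → VC-HIT  vc=[6, 8, 10]
10: 0xa (blk 2, set 0) → L1-HIT  vc=[6, 8, 10]
11: 0x28 (blk 10, set 0) → VC-HIT  vc=[6, 8, 2]
12: 0x8 (blk 2, set 0) → VC-HIT  vc=[6, 8, 10]

MISSES = 4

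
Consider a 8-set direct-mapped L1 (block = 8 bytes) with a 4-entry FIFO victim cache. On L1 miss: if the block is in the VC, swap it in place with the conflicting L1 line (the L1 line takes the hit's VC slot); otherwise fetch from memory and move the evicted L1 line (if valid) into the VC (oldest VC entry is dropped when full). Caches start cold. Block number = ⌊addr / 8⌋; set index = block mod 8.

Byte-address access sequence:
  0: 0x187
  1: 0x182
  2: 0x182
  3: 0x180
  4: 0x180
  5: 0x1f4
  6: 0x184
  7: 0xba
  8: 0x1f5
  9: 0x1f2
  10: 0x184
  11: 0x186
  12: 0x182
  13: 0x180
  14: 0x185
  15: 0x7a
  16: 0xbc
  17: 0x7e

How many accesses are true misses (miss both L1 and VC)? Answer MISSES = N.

#0 0x187→b48/s0 MISS; vc=[]
#1 0x182→b48/s0 L1-HIT; vc=[]
#2 0x182→b48/s0 L1-HIT; vc=[]
#3 0x180→b48/s0 L1-HIT; vc=[]
#4 0x180→b48/s0 L1-HIT; vc=[]
#5 0x1f4→b62/s6 MISS; vc=[]
#6 0x184→b48/s0 L1-HIT; vc=[]
#7 0xba→b23/s7 MISS; vc=[]
#8 0x1f5→b62/s6 L1-HIT; vc=[]
#9 0x1f2→b62/s6 L1-HIT; vc=[]
#10 0x184→b48/s0 L1-HIT; vc=[]
#11 0x186→b48/s0 L1-HIT; vc=[]
#12 0x182→b48/s0 L1-HIT; vc=[]
#13 0x180→b48/s0 L1-HIT; vc=[]
#14 0x185→b48/s0 L1-HIT; vc=[]
#15 0x7a→b15/s7 MISS; vc=[23]
#16 0xbc→b23/s7 VC-HIT; vc=[15]
#17 0x7e→b15/s7 VC-HIT; vc=[23]

MISSES = 4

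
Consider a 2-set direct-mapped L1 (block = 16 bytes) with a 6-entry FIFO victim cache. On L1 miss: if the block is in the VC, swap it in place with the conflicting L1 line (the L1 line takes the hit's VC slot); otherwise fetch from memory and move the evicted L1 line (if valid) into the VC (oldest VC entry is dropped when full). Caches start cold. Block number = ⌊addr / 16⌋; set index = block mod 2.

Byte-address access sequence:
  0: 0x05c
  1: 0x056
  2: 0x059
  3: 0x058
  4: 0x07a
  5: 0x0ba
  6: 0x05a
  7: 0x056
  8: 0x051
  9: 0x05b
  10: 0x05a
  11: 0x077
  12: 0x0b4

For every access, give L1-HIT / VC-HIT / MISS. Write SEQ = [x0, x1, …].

  [0] addr=0x5c blk=5 s=1: MISS | VC []
  [1] addr=0x56 blk=5 s=1: L1-HIT | VC []
  [2] addr=0x59 blk=5 s=1: L1-HIT | VC []
  [3] addr=0x58 blk=5 s=1: L1-HIT | VC []
  [4] addr=0x7a blk=7 s=1: MISS | VC [5]
  [5] addr=0xba blk=11 s=1: MISS | VC [5, 7]
  [6] addr=0x5a blk=5 s=1: VC-HIT | VC [11, 7]
  [7] addr=0x56 blk=5 s=1: L1-HIT | VC [11, 7]
  [8] addr=0x51 blk=5 s=1: L1-HIT | VC [11, 7]
  [9] addr=0x5b blk=5 s=1: L1-HIT | VC [11, 7]
  [10] addr=0x5a blk=5 s=1: L1-HIT | VC [11, 7]
  [11] addr=0x77 blk=7 s=1: VC-HIT | VC [11, 5]
  [12] addr=0xb4 blk=11 s=1: VC-HIT | VC [7, 5]

SEQ = [MISS, L1-HIT, L1-HIT, L1-HIT, MISS, MISS, VC-HIT, L1-HIT, L1-HIT, L1-HIT, L1-HIT, VC-HIT, VC-HIT]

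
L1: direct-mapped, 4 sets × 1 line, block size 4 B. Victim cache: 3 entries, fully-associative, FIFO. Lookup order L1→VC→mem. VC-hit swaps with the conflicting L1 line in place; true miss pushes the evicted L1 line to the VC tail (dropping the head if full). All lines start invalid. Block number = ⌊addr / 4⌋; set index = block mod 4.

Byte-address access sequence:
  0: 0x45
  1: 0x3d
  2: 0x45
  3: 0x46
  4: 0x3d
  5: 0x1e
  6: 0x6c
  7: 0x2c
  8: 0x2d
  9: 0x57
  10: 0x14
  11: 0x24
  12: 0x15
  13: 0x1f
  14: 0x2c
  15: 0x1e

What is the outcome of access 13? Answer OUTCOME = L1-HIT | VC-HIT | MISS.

#0 0x45→b17/s1 MISS; vc=[]
#1 0x3d→b15/s3 MISS; vc=[]
#2 0x45→b17/s1 L1-HIT; vc=[]
#3 0x46→b17/s1 L1-HIT; vc=[]
#4 0x3d→b15/s3 L1-HIT; vc=[]
#5 0x1e→b7/s3 MISS; vc=[15]
#6 0x6c→b27/s3 MISS; vc=[15,7]
#7 0x2c→b11/s3 MISS; vc=[15,7,27]
#8 0x2d→b11/s3 L1-HIT; vc=[15,7,27]
#9 0x57→b21/s1 MISS; vc=[7,27,17]
#10 0x14→b5/s1 MISS; vc=[27,17,21]
#11 0x24→b9/s1 MISS; vc=[17,21,5]
#12 0x15→b5/s1 VC-HIT; vc=[17,21,9]
#13 0x1f→b7/s3 MISS; vc=[21,9,11]
#14 0x2c→b11/s3 VC-HIT; vc=[21,9,7]
#15 0x1e→b7/s3 VC-HIT; vc=[21,9,11]

OUTCOME = MISS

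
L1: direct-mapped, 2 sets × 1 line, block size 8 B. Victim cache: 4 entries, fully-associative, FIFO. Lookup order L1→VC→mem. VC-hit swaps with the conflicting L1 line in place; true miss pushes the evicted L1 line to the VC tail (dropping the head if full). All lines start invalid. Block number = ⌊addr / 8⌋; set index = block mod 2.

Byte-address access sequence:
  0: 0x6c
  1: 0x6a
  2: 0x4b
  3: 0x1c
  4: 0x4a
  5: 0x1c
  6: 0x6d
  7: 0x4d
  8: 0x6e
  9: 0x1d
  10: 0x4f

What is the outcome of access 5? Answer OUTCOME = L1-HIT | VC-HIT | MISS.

0: 0x6c (blk 13, set 1) → MISS  vc=[]
1: 0x6a (blk 13, set 1) → L1-HIT  vc=[]
2: 0x4b (blk 9, set 1) → MISS  vc=[13]
3: 0x1c (blk 3, set 1) → MISS  vc=[13, 9]
4: 0x4a (blk 9, set 1) → VC-HIT  vc=[13, 3]
5: 0x1c (blk 3, set 1) → VC-HIT  vc=[13, 9]
6: 0x6d (blk 13, set 1) → VC-HIT  vc=[3, 9]
7: 0x4d (blk 9, set 1) → VC-HIT  vc=[3, 13]
8: 0x6e (blk 13, set 1) → VC-HIT  vc=[3, 9]
9: 0x1d (blk 3, set 1) → VC-HIT  vc=[13, 9]
10: 0x4f (blk 9, set 1) → VC-HIT  vc=[13, 3]

OUTCOME = VC-HIT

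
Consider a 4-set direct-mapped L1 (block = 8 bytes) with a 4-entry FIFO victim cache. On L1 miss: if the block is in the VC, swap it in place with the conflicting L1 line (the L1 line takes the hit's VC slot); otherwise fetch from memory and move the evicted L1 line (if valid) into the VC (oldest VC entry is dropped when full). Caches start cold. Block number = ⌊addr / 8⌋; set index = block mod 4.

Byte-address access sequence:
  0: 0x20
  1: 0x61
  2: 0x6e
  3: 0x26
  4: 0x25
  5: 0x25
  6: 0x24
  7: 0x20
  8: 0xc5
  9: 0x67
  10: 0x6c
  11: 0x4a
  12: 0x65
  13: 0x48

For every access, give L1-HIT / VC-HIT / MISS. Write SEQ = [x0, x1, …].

SEQ = [MISS, MISS, MISS, VC-HIT, L1-HIT, L1-HIT, L1-HIT, L1-HIT, MISS, VC-HIT, L1-HIT, MISS, L1-HIT, L1-HIT]

  [0] addr=0x20 blk=4 s=0: MISS | VC []
  [1] addr=0x61 blk=12 s=0: MISS | VC [4]
  [2] addr=0x6e blk=13 s=1: MISS | VC [4]
  [3] addr=0x26 blk=4 s=0: VC-HIT | VC [12]
  [4] addr=0x25 blk=4 s=0: L1-HIT | VC [12]
  [5] addr=0x25 blk=4 s=0: L1-HIT | VC [12]
  [6] addr=0x24 blk=4 s=0: L1-HIT | VC [12]
  [7] addr=0x20 blk=4 s=0: L1-HIT | VC [12]
  [8] addr=0xc5 blk=24 s=0: MISS | VC [12, 4]
  [9] addr=0x67 blk=12 s=0: VC-HIT | VC [24, 4]
  [10] addr=0x6c blk=13 s=1: L1-HIT | VC [24, 4]
  [11] addr=0x4a blk=9 s=1: MISS | VC [24, 4, 13]
  [12] addr=0x65 blk=12 s=0: L1-HIT | VC [24, 4, 13]
  [13] addr=0x48 blk=9 s=1: L1-HIT | VC [24, 4, 13]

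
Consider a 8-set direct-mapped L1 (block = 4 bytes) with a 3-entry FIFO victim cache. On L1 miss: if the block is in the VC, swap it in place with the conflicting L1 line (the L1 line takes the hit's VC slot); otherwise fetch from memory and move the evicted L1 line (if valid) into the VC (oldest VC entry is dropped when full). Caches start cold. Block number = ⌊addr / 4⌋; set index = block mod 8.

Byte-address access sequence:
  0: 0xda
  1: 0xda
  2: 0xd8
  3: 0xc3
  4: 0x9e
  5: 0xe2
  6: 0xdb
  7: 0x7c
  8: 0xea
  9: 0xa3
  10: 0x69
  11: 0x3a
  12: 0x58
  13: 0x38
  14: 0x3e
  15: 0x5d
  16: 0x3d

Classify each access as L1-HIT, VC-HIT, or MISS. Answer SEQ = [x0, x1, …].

SEQ = [MISS, L1-HIT, L1-HIT, MISS, MISS, MISS, L1-HIT, MISS, MISS, MISS, MISS, MISS, MISS, VC-HIT, MISS, MISS, VC-HIT]

#0 0xda→b54/s6 MISS; vc=[]
#1 0xda→b54/s6 L1-HIT; vc=[]
#2 0xd8→b54/s6 L1-HIT; vc=[]
#3 0xc3→b48/s0 MISS; vc=[]
#4 0x9e→b39/s7 MISS; vc=[]
#5 0xe2→b56/s0 MISS; vc=[48]
#6 0xdb→b54/s6 L1-HIT; vc=[48]
#7 0x7c→b31/s7 MISS; vc=[48,39]
#8 0xea→b58/s2 MISS; vc=[48,39]
#9 0xa3→b40/s0 MISS; vc=[48,39,56]
#10 0x69→b26/s2 MISS; vc=[39,56,58]
#11 0x3a→b14/s6 MISS; vc=[56,58,54]
#12 0x58→b22/s6 MISS; vc=[58,54,14]
#13 0x38→b14/s6 VC-HIT; vc=[58,54,22]
#14 0x3e→b15/s7 MISS; vc=[54,22,31]
#15 0x5d→b23/s7 MISS; vc=[22,31,15]
#16 0x3d→b15/s7 VC-HIT; vc=[22,31,23]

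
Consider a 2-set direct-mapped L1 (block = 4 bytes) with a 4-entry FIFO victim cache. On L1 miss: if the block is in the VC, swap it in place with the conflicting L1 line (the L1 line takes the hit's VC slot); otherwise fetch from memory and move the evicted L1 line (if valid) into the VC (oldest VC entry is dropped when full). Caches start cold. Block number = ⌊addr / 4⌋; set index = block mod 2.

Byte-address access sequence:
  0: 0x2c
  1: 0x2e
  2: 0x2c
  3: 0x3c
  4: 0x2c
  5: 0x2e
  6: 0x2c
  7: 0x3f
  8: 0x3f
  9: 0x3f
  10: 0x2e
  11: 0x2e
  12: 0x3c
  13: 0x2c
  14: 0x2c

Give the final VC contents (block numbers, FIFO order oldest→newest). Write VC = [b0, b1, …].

0: 0x2c (blk 11, set 1) → MISS  vc=[]
1: 0x2e (blk 11, set 1) → L1-HIT  vc=[]
2: 0x2c (blk 11, set 1) → L1-HIT  vc=[]
3: 0x3c (blk 15, set 1) → MISS  vc=[11]
4: 0x2c (blk 11, set 1) → VC-HIT  vc=[15]
5: 0x2e (blk 11, set 1) → L1-HIT  vc=[15]
6: 0x2c (blk 11, set 1) → L1-HIT  vc=[15]
7: 0x3f (blk 15, set 1) → VC-HIT  vc=[11]
8: 0x3f (blk 15, set 1) → L1-HIT  vc=[11]
9: 0x3f (blk 15, set 1) → L1-HIT  vc=[11]
10: 0x2e (blk 11, set 1) → VC-HIT  vc=[15]
11: 0x2e (blk 11, set 1) → L1-HIT  vc=[15]
12: 0x3c (blk 15, set 1) → VC-HIT  vc=[11]
13: 0x2c (blk 11, set 1) → VC-HIT  vc=[15]
14: 0x2c (blk 11, set 1) → L1-HIT  vc=[15]

VC = [15]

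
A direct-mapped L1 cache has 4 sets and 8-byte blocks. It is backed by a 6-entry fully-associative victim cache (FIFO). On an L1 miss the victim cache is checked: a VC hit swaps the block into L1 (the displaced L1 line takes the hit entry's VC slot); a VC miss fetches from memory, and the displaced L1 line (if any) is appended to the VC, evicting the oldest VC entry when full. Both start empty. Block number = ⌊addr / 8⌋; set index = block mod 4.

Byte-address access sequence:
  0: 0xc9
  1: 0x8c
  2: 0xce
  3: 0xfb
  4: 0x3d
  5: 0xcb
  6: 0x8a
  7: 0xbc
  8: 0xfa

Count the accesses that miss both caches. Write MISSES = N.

MISSES = 5

0: 0xc9 (blk 25, set 1) → MISS  vc=[]
1: 0x8c (blk 17, set 1) → MISS  vc=[25]
2: 0xce (blk 25, set 1) → VC-HIT  vc=[17]
3: 0xfb (blk 31, set 3) → MISS  vc=[17]
4: 0x3d (blk 7, set 3) → MISS  vc=[17, 31]
5: 0xcb (blk 25, set 1) → L1-HIT  vc=[17, 31]
6: 0x8a (blk 17, set 1) → VC-HIT  vc=[25, 31]
7: 0xbc (blk 23, set 3) → MISS  vc=[25, 31, 7]
8: 0xfa (blk 31, set 3) → VC-HIT  vc=[25, 23, 7]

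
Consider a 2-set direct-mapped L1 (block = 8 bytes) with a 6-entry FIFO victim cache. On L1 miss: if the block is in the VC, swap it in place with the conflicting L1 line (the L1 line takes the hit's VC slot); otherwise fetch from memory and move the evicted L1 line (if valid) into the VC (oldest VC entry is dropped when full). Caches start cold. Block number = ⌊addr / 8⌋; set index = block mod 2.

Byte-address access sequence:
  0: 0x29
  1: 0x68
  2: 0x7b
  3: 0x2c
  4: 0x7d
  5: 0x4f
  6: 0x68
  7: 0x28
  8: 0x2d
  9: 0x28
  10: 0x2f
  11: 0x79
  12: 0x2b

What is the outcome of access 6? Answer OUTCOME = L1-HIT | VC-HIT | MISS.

  [0] addr=0x29 blk=5 s=1: MISS | VC []
  [1] addr=0x68 blk=13 s=1: MISS | VC [5]
  [2] addr=0x7b blk=15 s=1: MISS | VC [5, 13]
  [3] addr=0x2c blk=5 s=1: VC-HIT | VC [15, 13]
  [4] addr=0x7d blk=15 s=1: VC-HIT | VC [5, 13]
  [5] addr=0x4f blk=9 s=1: MISS | VC [5, 13, 15]
  [6] addr=0x68 blk=13 s=1: VC-HIT | VC [5, 9, 15]
  [7] addr=0x28 blk=5 s=1: VC-HIT | VC [13, 9, 15]
  [8] addr=0x2d blk=5 s=1: L1-HIT | VC [13, 9, 15]
  [9] addr=0x28 blk=5 s=1: L1-HIT | VC [13, 9, 15]
  [10] addr=0x2f blk=5 s=1: L1-HIT | VC [13, 9, 15]
  [11] addr=0x79 blk=15 s=1: VC-HIT | VC [13, 9, 5]
  [12] addr=0x2b blk=5 s=1: VC-HIT | VC [13, 9, 15]

OUTCOME = VC-HIT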